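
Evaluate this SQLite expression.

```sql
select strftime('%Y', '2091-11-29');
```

`%Y` extracts the 4-digit year: 2091.

2091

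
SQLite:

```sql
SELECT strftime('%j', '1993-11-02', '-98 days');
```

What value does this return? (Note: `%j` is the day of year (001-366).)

208

First apply '-98 days': 1993-11-02 → 1993-07-27.
Day-of-year for 1993-07-27: days since 1993-01-01 inclusive = 208, zero-padded to 208.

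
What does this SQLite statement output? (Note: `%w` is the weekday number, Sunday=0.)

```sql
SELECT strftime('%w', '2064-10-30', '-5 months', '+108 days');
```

1

First apply '-5 months', '+108 days': 2064-10-30 → 2064-09-15.
2064-09-15 is a Monday; with Sunday=0 that is 1.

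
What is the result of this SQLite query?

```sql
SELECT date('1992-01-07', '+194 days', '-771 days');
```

1990-06-09

Applying '+194 days' to 1992-01-07: counting 194 days forward gives 1992-07-19.
Applying '-771 days' to 1992-07-19: counting 771 days back gives 1990-06-09.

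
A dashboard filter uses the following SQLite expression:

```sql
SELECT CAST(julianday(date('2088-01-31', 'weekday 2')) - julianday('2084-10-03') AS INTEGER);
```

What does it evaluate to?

`weekday 2` advances to the next Tuesday; 2088-01-31 is a Saturday, so it moves forward to 2088-02-03.
28 days remain in October 2084 after the 3rd (31 − 3).
Full months from November 2084 through January 2088 contribute their day counts.
Then 3 days into February 2088.
Total: 28 + 30 + 31 + 31 + 28 + 31 + 30 + 31 + 30 + 31 + 31 + 30 + 31 + 30 + 31 + 31 + 28 + 31 + 30 + 31 + 30 + 31 + 31 + 30 + 31 + 30 + 31 + 31 + 28 + 31 + 30 + 31 + 30 + 31 + 31 + 30 + 31 + 30 + 31 + 31 + 3 = 1218.

1218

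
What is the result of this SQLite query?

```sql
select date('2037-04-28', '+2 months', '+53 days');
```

2037-08-20

Adding +2 months to 2037-04-28 gives 2037-06-28.
Applying '+53 days' to 2037-06-28: counting 53 days forward gives 2037-08-20.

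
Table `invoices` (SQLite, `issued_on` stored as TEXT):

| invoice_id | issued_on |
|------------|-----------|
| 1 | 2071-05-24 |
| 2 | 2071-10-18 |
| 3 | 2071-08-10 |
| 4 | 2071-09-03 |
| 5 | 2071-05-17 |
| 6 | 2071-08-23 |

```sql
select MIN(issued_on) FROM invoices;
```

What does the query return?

2071-05-17

MIN over {2071-05-17, 2071-05-24, 2071-08-10, 2071-08-23, 2071-09-03, 2071-10-18}.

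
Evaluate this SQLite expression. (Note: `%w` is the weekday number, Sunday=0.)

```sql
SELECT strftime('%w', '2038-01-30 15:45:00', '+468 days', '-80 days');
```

First apply '+468 days', '-80 days': 2038-01-30 15:45:00 → 2039-02-22 15:45:00.
2039-02-22 is a Tuesday; with Sunday=0 that is 2.

2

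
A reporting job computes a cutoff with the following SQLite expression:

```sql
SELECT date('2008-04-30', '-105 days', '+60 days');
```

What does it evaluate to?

Applying '-105 days' to 2008-04-30: counting 105 days back gives 2008-01-16.
Applying '+60 days' to 2008-01-16: counting 60 days forward gives 2008-03-16.

2008-03-16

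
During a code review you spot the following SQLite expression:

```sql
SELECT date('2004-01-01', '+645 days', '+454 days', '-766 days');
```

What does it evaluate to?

Applying '+645 days' to 2004-01-01: counting 645 days forward gives 2005-10-07.
Applying '+454 days' to 2005-10-07: counting 454 days forward gives 2007-01-04.
Applying '-766 days' to 2007-01-04: counting 766 days back gives 2004-11-29.

2004-11-29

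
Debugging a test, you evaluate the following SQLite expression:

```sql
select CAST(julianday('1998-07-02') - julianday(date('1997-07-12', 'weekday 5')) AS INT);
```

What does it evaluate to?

`weekday 5` advances to the next Friday; 1997-07-12 is a Saturday, so it moves forward to 1997-07-18.
13 days remain in July 1997 after the 18th (31 − 18).
Full months from August 1997 through June 1998 contribute their day counts.
Then 2 days into July 1998.
Total: 13 + 31 + 30 + 31 + 30 + 31 + 31 + 28 + 31 + 30 + 31 + 30 + 2 = 349.

349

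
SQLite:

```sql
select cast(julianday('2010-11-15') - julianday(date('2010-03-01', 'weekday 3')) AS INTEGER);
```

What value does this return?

`weekday 3` advances to the next Wednesday; 2010-03-01 is a Monday, so it moves forward to 2010-03-03.
28 days remain in March 2010 after the 3rd (31 − 3).
Full months from April 2010 through October 2010 contribute their day counts.
Then 15 days into November 2010.
Total: 28 + 30 + 31 + 30 + 31 + 31 + 30 + 31 + 15 = 257.

257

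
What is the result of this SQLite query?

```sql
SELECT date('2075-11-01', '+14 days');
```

Advancing 14 more days within November lands on 2075-11-15.

2075-11-15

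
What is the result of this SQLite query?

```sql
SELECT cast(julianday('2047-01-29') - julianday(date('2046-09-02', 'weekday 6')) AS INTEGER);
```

`weekday 6` advances to the next Saturday; 2046-09-02 is a Sunday, so it moves forward to 2046-09-08.
22 days remain in September 2046 after the 8th (30 − 8).
October 2046: 31 days.
November 2046: 30 days.
December 2046: 31 days.
Then 29 days into January 2047.
Total: 22 + 31 + 30 + 31 + 29 = 143.

143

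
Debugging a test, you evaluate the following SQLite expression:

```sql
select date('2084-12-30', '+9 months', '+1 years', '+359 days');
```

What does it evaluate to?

2087-09-24

Adding +9 months to 2084-12-30 gives 2085-09-30.
Adding +1 year to 2085-09-30 gives 2086-09-30.
Applying '+359 days' to 2086-09-30: counting 359 days forward gives 2087-09-24.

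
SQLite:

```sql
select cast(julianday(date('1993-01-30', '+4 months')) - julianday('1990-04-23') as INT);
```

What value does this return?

1133

Adding +4 months to 1993-01-30 gives 1993-05-30.
7 days remain in April 1990 after the 23rd (30 − 23).
Full months from May 1990 through April 1993 contribute their day counts.
Then 30 days into May 1993.
Total: 7 + 31 + 30 + 31 + 31 + 30 + 31 + 30 + 31 + 31 + 28 + 31 + 30 + 31 + 30 + 31 + 31 + 30 + 31 + 30 + 31 + 31 + 29 + 31 + 30 + 31 + 30 + 31 + 31 + 30 + 31 + 30 + 31 + 31 + 28 + 31 + 30 + 30 = 1133.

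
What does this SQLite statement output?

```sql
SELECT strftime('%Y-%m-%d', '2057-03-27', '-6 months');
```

First apply '-6 months': 2057-03-27 → 2056-09-27.
`%Y-%m-%d` extracts the ISO date: 2056-09-27.

2056-09-27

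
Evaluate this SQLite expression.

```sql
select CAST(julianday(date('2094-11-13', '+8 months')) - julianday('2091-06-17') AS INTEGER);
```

1487

Adding +8 months to 2094-11-13 gives 2095-07-13.
13 days remain in June 2091 after the 17th (30 − 17).
Full months from July 2091 through June 2095 contribute their day counts.
Then 13 days into July 2095.
Total: 13 + 31 + 31 + 30 + 31 + 30 + 31 + 31 + 29 + 31 + 30 + 31 + 30 + 31 + 31 + 30 + 31 + 30 + 31 + 31 + 28 + 31 + 30 + 31 + 30 + 31 + 31 + 30 + 31 + 30 + 31 + 31 + 28 + 31 + 30 + 31 + 30 + 31 + 31 + 30 + 31 + 30 + 31 + 31 + 28 + 31 + 30 + 31 + 30 + 13 = 1487.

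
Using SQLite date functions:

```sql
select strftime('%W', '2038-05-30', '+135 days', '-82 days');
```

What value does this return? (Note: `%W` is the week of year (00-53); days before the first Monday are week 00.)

29

First apply '+135 days', '-82 days': 2038-05-30 → 2038-07-22.
2038-07-22 is a Thursday. SQLite's %W counts Mondays since the year started; the result is 29.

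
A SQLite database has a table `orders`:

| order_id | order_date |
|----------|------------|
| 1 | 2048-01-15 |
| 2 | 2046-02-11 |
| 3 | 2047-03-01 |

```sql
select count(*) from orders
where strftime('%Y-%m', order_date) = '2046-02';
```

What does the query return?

1

Rows with year-month 2046-02: 2046-02-11 → 1.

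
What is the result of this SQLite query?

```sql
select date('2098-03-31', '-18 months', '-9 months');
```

2096-01-01

Adding -18 months to 2098-03-31 targets 2096-09-31. September 2096 has only 30 days, so SQLite normalizes the 1-day overflow forward to 2096-10-01.
Adding -9 months to 2096-10-01 gives 2096-01-01.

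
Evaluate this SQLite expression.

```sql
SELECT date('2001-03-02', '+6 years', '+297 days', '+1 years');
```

Adding +6 years to 2001-03-02 gives 2007-03-02.
Applying '+297 days' to 2007-03-02: counting 297 days forward gives 2007-12-24.
Adding +1 year to 2007-12-24 gives 2008-12-24.

2008-12-24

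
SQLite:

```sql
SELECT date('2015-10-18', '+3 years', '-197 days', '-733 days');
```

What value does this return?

2016-04-01

Adding +3 years to 2015-10-18 gives 2018-10-18.
Applying '-197 days' to 2018-10-18: counting 197 days back gives 2018-04-04.
Applying '-733 days' to 2018-04-04: counting 733 days back gives 2016-04-01.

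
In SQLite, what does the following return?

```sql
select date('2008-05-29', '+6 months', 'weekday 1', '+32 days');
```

Adding +6 months to 2008-05-29 gives 2008-11-29.
`weekday 1` advances to the next Monday; 2008-11-29 is a Saturday, so it moves forward to 2008-12-01.
December 2008 has 31 days; 30 remain after the 1st, so 31 days reach 2009-01-01.
Advancing 1 more day within January lands on 2009-01-02.

2009-01-02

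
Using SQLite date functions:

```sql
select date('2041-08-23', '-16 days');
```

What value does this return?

2041-08-07

Going back 16 days within August lands on 2041-08-07.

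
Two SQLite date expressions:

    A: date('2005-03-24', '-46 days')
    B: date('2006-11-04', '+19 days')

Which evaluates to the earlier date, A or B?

A

A = 2005-02-06.
B = 2006-11-23.
A is earlier.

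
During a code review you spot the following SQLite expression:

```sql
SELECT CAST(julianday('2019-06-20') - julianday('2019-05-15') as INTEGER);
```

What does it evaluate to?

36

16 days remain in May 2019 after the 15th (31 − 15).
Then 20 days into June 2019.
Total: 16 + 20 = 36.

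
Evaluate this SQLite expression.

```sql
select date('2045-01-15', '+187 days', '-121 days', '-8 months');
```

Applying '+187 days' to 2045-01-15: counting 187 days forward gives 2045-07-21.
Applying '-121 days' to 2045-07-21: counting 121 days back gives 2045-03-22.
Adding -8 months to 2045-03-22 gives 2044-07-22.

2044-07-22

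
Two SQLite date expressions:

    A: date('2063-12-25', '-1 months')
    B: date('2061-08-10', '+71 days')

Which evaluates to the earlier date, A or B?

B

A = 2063-11-25.
B = 2061-10-20.
B is earlier.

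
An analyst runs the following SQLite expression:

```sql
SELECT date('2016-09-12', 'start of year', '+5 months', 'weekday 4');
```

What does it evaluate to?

2016-06-02

`start of year` rewinds 2016-09-12 to 2016-01-01.
Adding +5 months to 2016-01-01 gives 2016-06-01.
`weekday 4` advances to the next Thursday; 2016-06-01 is a Wednesday, so it moves forward to 2016-06-02.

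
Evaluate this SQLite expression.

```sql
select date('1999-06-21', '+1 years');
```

2000-06-21

Adding +1 year to 1999-06-21 gives 2000-06-21.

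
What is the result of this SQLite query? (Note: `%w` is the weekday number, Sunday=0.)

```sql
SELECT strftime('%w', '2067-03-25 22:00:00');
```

2067-03-25 is a Friday; with Sunday=0 that is 5.

5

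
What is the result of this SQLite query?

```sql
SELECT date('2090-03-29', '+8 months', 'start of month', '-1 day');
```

2090-10-31

Adding +8 months to 2090-03-29 gives 2090-11-29.
`start of month` rewinds 2090-11-29 to 2090-11-01.
Going back 1 day from 2090-11-01 reaches 2090-10-31 (last day of October, 31 days).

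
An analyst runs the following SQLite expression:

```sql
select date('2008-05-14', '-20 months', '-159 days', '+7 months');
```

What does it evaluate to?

Adding -20 months to 2008-05-14 gives 2006-09-14.
Applying '-159 days' to 2006-09-14: counting 159 days back gives 2006-04-08.
Adding +7 months to 2006-04-08 gives 2006-11-08.

2006-11-08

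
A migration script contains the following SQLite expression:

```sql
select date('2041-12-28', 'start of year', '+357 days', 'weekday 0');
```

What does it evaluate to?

`start of year` rewinds 2041-12-28 to 2041-01-01.
Applying '+357 days' to 2041-01-01: counting 357 days forward gives 2041-12-24.
`weekday 0` advances to the next Sunday; 2041-12-24 is a Tuesday, so it moves forward to 2041-12-29.

2041-12-29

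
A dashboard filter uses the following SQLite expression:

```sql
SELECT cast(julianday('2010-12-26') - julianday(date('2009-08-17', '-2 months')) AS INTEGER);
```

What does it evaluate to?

Adding -2 months to 2009-08-17 gives 2009-06-17.
13 days remain in June 2009 after the 17th (30 − 17).
Full months from July 2009 through November 2010 contribute their day counts.
Then 26 days into December 2010.
Total: 13 + 31 + 31 + 30 + 31 + 30 + 31 + 31 + 28 + 31 + 30 + 31 + 30 + 31 + 31 + 30 + 31 + 30 + 26 = 557.

557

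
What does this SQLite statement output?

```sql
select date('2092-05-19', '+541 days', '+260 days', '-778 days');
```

Applying '+541 days' to 2092-05-19: counting 541 days forward gives 2093-11-11.
Applying '+260 days' to 2093-11-11: counting 260 days forward gives 2094-07-29.
Applying '-778 days' to 2094-07-29: counting 778 days back gives 2092-06-11.

2092-06-11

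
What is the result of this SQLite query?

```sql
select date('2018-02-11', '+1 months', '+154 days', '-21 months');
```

Adding +1 month to 2018-02-11 gives 2018-03-11.
Applying '+154 days' to 2018-03-11: counting 154 days forward gives 2018-08-12.
Adding -21 months to 2018-08-12 gives 2016-11-12.

2016-11-12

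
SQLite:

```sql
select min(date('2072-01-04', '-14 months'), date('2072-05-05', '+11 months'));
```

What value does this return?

date('2072-01-04', '-14 months') → 2070-11-04.
date('2072-05-05', '+11 months') → 2073-04-05.
Earlier of the two is 2070-11-04.

2070-11-04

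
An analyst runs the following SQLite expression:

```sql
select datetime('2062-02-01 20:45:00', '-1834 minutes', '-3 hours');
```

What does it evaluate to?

1834 minutes = 30h 34m; -1834 minutes from 2062-02-01 20:45:00 is 2062-01-31 14:11:00 (crosses midnight).
-3 hours from 2062-01-31 14:11:00 is 2062-01-31 11:11:00.

2062-01-31 11:11:00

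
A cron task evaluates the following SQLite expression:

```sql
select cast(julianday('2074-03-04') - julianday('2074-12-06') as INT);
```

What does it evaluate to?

27 days remain in March 2074 after the 4th (31 − 4).
Full months from April 2074 through November 2074 contribute their day counts.
Then 6 days into December 2074.
Total: 27 + 30 + 31 + 30 + 31 + 31 + 30 + 31 + 30 + 6 = 277.
The subtraction is earlier − later, so the result is −277 → -277.

-277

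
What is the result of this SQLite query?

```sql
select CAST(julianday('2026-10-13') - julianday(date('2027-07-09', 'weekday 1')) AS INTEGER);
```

`weekday 1` advances to the next Monday; 2027-07-09 is a Friday, so it moves forward to 2027-07-12.
18 days remain in October 2026 after the 13th (31 − 13).
Full months from November 2026 through June 2027 contribute their day counts.
Then 12 days into July 2027.
Total: 18 + 30 + 31 + 31 + 28 + 31 + 30 + 31 + 30 + 12 = 272.
The subtraction is earlier − later, so the result is −272 → -272.

-272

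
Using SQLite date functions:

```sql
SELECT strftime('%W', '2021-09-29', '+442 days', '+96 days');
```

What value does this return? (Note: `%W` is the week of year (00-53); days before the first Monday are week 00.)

12

First apply '+442 days', '+96 days': 2021-09-29 → 2023-03-21.
2023-03-21 is a Tuesday. SQLite's %W counts Mondays since the year started; the result is 12.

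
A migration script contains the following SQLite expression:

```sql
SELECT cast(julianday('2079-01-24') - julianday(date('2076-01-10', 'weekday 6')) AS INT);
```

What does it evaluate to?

1109

`weekday 6` advances to the next Saturday; 2076-01-10 is a Friday, so it moves forward to 2076-01-11.
20 days remain in January 2076 after the 11th (31 − 11).
Full months from February 2076 through December 2078 contribute their day counts.
Then 24 days into January 2079.
Total: 20 + 29 + 31 + 30 + 31 + 30 + 31 + 31 + 30 + 31 + 30 + 31 + 31 + 28 + 31 + 30 + 31 + 30 + 31 + 31 + 30 + 31 + 30 + 31 + 31 + 28 + 31 + 30 + 31 + 30 + 31 + 31 + 30 + 31 + 30 + 31 + 24 = 1109.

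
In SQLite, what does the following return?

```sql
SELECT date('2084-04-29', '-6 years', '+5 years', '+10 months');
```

2084-02-29

Adding -6 years to 2084-04-29 gives 2078-04-29.
Adding +5 years to 2078-04-29 gives 2083-04-29.
Adding +10 months to 2083-04-29 gives 2084-02-29.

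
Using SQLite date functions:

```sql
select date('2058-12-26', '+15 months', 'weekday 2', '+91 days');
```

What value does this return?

2060-06-29

Adding +15 months to 2058-12-26 gives 2060-03-26.
`weekday 2` advances to the next Tuesday; 2060-03-26 is a Friday, so it moves forward to 2060-03-30.
Applying '+91 days' to 2060-03-30: counting 91 days forward gives 2060-06-29.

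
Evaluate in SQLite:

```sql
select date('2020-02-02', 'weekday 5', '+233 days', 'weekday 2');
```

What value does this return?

2020-09-29

`weekday 5` advances to the next Friday; 2020-02-02 is a Sunday, so it moves forward to 2020-02-07.
Applying '+233 days' to 2020-02-07: counting 233 days forward gives 2020-09-27.
`weekday 2` advances to the next Tuesday; 2020-09-27 is a Sunday, so it moves forward to 2020-09-29.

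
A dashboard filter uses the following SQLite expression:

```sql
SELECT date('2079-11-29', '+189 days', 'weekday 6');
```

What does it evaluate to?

Applying '+189 days' to 2079-11-29: counting 189 days forward gives 2080-06-05.
`weekday 6` advances to the next Saturday; 2080-06-05 is a Wednesday, so it moves forward to 2080-06-08.

2080-06-08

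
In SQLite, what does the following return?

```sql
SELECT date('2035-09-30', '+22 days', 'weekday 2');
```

2035-10-23

September 2035 has 30 days; 0 remain after the 30th, so 1 days reach 2035-10-01.
Advancing 21 more days within October lands on 2035-10-22.
`weekday 2` advances to the next Tuesday; 2035-10-22 is a Monday, so it moves forward to 2035-10-23.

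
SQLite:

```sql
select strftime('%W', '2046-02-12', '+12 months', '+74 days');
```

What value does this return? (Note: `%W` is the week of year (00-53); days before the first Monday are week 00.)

First apply '+12 months', '+74 days': 2046-02-12 → 2047-04-27.
2047-04-27 is a Saturday. SQLite's %W counts Mondays since the year started; the result is 16.

16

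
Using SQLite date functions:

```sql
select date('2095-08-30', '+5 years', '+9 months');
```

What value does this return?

2101-05-30

Adding +5 years to 2095-08-30 gives 2100-08-30.
Adding +9 months to 2100-08-30 gives 2101-05-30.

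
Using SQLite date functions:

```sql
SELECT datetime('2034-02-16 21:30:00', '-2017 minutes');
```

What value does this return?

2017 minutes = 33h 37m; -2017 minutes from 2034-02-16 21:30:00 is 2034-02-15 11:53:00 (crosses midnight).

2034-02-15 11:53:00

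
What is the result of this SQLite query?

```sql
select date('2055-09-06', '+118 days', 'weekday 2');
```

2056-01-04

Applying '+118 days' to 2055-09-06: counting 118 days forward gives 2056-01-02.
`weekday 2` advances to the next Tuesday; 2056-01-02 is a Sunday, so it moves forward to 2056-01-04.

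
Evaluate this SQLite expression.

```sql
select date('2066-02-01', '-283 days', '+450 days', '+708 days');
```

2068-06-25

Applying '-283 days' to 2066-02-01: counting 283 days back gives 2065-04-24.
Applying '+450 days' to 2065-04-24: counting 450 days forward gives 2066-07-18.
Applying '+708 days' to 2066-07-18: counting 708 days forward gives 2068-06-25.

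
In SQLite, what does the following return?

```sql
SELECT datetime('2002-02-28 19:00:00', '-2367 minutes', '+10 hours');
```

2367 minutes = 39h 27m; -2367 minutes from 2002-02-28 19:00:00 is 2002-02-27 03:33:00 (crosses midnight).
+10 hours from 2002-02-27 03:33:00 is 2002-02-27 13:33:00.

2002-02-27 13:33:00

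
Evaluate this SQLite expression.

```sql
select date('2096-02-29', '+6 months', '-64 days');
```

Adding +6 months to 2096-02-29 gives 2096-08-29.
Applying '-64 days' to 2096-08-29: counting 64 days back gives 2096-06-26.

2096-06-26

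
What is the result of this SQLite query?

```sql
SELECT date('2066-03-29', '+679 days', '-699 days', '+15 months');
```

Applying '+679 days' to 2066-03-29: counting 679 days forward gives 2068-02-06.
Applying '-699 days' to 2068-02-06: counting 699 days back gives 2066-03-09.
Adding +15 months to 2066-03-09 gives 2067-06-09.

2067-06-09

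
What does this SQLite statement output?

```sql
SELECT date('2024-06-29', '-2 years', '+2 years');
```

2024-06-29

Adding -2 years to 2024-06-29 gives 2022-06-29.
Adding +2 years to 2022-06-29 gives 2024-06-29.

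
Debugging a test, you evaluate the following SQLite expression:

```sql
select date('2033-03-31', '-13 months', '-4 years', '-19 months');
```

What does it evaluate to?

2026-08-02

Adding -13 months to 2033-03-31 targets 2032-02-31. February 2032 has only 29 days, so SQLite normalizes the 2-day overflow forward to 2032-03-02.
Adding -4 years to 2032-03-02 gives 2028-03-02.
Adding -19 months to 2028-03-02 gives 2026-08-02.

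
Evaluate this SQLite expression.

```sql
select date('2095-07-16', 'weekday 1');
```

2095-07-18

`weekday 1` advances to the next Monday; 2095-07-16 is a Saturday, so it moves forward to 2095-07-18.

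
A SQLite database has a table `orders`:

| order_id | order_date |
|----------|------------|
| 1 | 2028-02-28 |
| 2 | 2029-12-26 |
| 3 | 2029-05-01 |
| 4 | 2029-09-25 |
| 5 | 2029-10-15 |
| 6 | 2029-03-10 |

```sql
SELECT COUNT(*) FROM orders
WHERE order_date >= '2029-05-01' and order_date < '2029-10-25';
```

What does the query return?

3

Rows in [2029-05-01, 2029-10-25): 2029-05-01, 2029-09-25, 2029-10-15 → 3 rows.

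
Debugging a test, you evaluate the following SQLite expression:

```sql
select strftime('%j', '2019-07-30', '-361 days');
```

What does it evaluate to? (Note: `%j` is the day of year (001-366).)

215

First apply '-361 days': 2019-07-30 → 2018-08-03.
Day-of-year for 2018-08-03: days since 2018-01-01 inclusive = 215, zero-padded to 215.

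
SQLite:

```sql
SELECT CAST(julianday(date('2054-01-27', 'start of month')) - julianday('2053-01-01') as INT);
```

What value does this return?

365

`start of month` rewinds 2054-01-27 to 2054-01-01.
30 days remain in January 2053 after the 1st (31 − 1).
Full months from February 2053 through December 2053 contribute their day counts.
Then 1 day into January 2054.
Total: 30 + 28 + 31 + 30 + 31 + 30 + 31 + 31 + 30 + 31 + 30 + 31 + 1 = 365.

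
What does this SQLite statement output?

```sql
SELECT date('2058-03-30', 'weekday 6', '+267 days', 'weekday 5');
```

2058-12-27

`weekday 6` advances to the next Saturday; 2058-03-30 is already a Saturday, so it stays at 2058-03-30.
Applying '+267 days' to 2058-03-30: counting 267 days forward gives 2058-12-22.
`weekday 5` advances to the next Friday; 2058-12-22 is a Sunday, so it moves forward to 2058-12-27.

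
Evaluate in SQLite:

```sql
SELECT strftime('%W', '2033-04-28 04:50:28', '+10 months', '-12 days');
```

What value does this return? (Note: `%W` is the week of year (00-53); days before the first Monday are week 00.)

07

First apply '+10 months', '-12 days': 2033-04-28 04:50:28 → 2034-02-16 04:50:28.
2034-02-16 is a Thursday. SQLite's %W counts Mondays since the year started; the result is 07.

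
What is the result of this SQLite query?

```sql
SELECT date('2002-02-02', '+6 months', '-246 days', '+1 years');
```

2002-11-29

Adding +6 months to 2002-02-02 gives 2002-08-02.
Applying '-246 days' to 2002-08-02: counting 246 days back gives 2001-11-29.
Adding +1 year to 2001-11-29 gives 2002-11-29.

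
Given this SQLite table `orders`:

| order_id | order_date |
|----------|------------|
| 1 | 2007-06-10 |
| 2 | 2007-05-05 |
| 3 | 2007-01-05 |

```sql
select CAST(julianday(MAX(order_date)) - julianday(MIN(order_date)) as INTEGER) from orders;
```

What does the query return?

MIN = 2007-01-05, MAX = 2007-06-10.
26 days remain in January 2007 after the 5th (31 − 5).
February 2007: 28 days.
March 2007: 31 days.
April 2007: 30 days.
May 2007: 31 days.
Then 10 days into June 2007.
Total: 26 + 28 + 31 + 30 + 31 + 10 = 156.

156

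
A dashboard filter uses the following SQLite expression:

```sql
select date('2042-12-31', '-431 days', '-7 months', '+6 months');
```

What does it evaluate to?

Applying '-431 days' to 2042-12-31: counting 431 days back gives 2041-10-26.
Adding -7 months to 2041-10-26 gives 2041-03-26.
Adding +6 months to 2041-03-26 gives 2041-09-26.

2041-09-26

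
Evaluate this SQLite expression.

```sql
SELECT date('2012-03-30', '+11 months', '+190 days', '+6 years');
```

Adding +11 months to 2012-03-30 targets 2013-02-30. February 2013 has only 28 days, so SQLite normalizes the 2-day overflow forward to 2013-03-02.
Applying '+190 days' to 2013-03-02: counting 190 days forward gives 2013-09-08.
Adding +6 years to 2013-09-08 gives 2019-09-08.

2019-09-08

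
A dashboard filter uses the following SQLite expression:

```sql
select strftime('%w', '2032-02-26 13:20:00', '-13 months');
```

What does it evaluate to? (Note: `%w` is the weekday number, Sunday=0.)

0

First apply '-13 months': 2032-02-26 13:20:00 → 2031-01-26 13:20:00.
2031-01-26 is a Sunday; with Sunday=0 that is 0.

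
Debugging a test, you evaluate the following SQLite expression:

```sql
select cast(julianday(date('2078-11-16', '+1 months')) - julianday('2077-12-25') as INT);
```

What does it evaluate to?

Adding +1 month to 2078-11-16 gives 2078-12-16.
6 days remain in December 2077 after the 25th (31 − 25).
Full months from January 2078 through November 2078 contribute their day counts.
Then 16 days into December 2078.
Total: 6 + 31 + 28 + 31 + 30 + 31 + 30 + 31 + 31 + 30 + 31 + 30 + 16 = 356.

356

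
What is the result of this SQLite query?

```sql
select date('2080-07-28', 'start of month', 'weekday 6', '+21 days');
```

2080-07-27

`start of month` rewinds 2080-07-28 to 2080-07-01.
`weekday 6` advances to the next Saturday; 2080-07-01 is a Monday, so it moves forward to 2080-07-06.
Advancing 21 more days within July lands on 2080-07-27.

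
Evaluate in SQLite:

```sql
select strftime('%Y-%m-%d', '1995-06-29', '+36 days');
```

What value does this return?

First apply '+36 days': 1995-06-29 → 1995-08-04.
`%Y-%m-%d` extracts the ISO date: 1995-08-04.

1995-08-04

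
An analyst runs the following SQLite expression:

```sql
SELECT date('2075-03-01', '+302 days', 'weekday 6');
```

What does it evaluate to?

Applying '+302 days' to 2075-03-01: counting 302 days forward gives 2075-12-28.
`weekday 6` advances to the next Saturday; 2075-12-28 is already a Saturday, so it stays at 2075-12-28.

2075-12-28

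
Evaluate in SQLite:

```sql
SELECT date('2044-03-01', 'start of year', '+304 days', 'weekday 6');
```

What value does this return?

`start of year` rewinds 2044-03-01 to 2044-01-01.
Applying '+304 days' to 2044-01-01: counting 304 days forward gives 2044-10-31.
`weekday 6` advances to the next Saturday; 2044-10-31 is a Monday, so it moves forward to 2044-11-05.

2044-11-05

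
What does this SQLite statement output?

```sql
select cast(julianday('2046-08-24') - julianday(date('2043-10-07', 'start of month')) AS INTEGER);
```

1058

`start of month` rewinds 2043-10-07 to 2043-10-01.
30 days remain in October 2043 after the 1st (31 − 1).
Full months from November 2043 through July 2046 contribute their day counts.
Then 24 days into August 2046.
Total: 30 + 30 + 31 + 31 + 29 + 31 + 30 + 31 + 30 + 31 + 31 + 30 + 31 + 30 + 31 + 31 + 28 + 31 + 30 + 31 + 30 + 31 + 31 + 30 + 31 + 30 + 31 + 31 + 28 + 31 + 30 + 31 + 30 + 31 + 24 = 1058.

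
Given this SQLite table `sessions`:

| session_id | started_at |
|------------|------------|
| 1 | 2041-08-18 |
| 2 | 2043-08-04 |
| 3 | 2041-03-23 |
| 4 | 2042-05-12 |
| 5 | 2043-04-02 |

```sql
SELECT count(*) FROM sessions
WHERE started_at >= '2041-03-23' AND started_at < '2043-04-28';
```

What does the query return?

4

Rows in [2041-03-23, 2043-04-28): 2041-08-18, 2041-03-23, 2042-05-12, 2043-04-02 → 4 rows.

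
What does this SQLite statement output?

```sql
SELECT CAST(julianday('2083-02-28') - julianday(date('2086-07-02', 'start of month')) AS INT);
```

-1219

`start of month` rewinds 2086-07-02 to 2086-07-01.
0 days remain in February 2083 after the 28th (28 − 28).
Full months from March 2083 through June 2086 contribute their day counts.
Then 1 day into July 2086.
Total: 0 + 31 + 30 + 31 + 30 + 31 + 31 + 30 + 31 + 30 + 31 + 31 + 29 + 31 + 30 + 31 + 30 + 31 + 31 + 30 + 31 + 30 + 31 + 31 + 28 + 31 + 30 + 31 + 30 + 31 + 31 + 30 + 31 + 30 + 31 + 31 + 28 + 31 + 30 + 31 + 30 + 1 = 1219.
The subtraction is earlier − later, so the result is −1219 → -1219.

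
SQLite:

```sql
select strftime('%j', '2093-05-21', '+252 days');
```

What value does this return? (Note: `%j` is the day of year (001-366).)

First apply '+252 days': 2093-05-21 → 2094-01-28.
Day-of-year for 2094-01-28: days since 2094-01-01 inclusive = 28, zero-padded to 028.

028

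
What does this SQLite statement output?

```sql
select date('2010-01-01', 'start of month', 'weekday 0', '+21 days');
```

`start of month` rewinds 2010-01-01 to 2010-01-01.
`weekday 0` advances to the next Sunday; 2010-01-01 is a Friday, so it moves forward to 2010-01-03.
Advancing 21 more days within January lands on 2010-01-24.

2010-01-24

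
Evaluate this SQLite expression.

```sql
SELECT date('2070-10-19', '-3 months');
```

Adding -3 months to 2070-10-19 gives 2070-07-19.

2070-07-19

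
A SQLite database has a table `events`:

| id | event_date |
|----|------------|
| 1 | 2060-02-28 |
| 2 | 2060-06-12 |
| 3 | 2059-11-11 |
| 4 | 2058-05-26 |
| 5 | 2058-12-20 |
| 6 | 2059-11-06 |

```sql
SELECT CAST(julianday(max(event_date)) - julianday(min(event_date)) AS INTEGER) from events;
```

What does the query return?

748

MIN = 2058-05-26, MAX = 2060-06-12.
5 days remain in May 2058 after the 26th (31 − 26).
Full months from June 2058 through May 2060 contribute their day counts.
Then 12 days into June 2060.
Total: 5 + 30 + 31 + 31 + 30 + 31 + 30 + 31 + 31 + 28 + 31 + 30 + 31 + 30 + 31 + 31 + 30 + 31 + 30 + 31 + 31 + 29 + 31 + 30 + 31 + 12 = 748.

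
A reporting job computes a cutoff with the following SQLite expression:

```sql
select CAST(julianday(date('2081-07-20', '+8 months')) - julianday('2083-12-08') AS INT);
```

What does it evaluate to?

-628

Adding +8 months to 2081-07-20 gives 2082-03-20.
11 days remain in March 2082 after the 20th (31 − 20).
Full months from April 2082 through November 2083 contribute their day counts.
Then 8 days into December 2083.
Total: 11 + 30 + 31 + 30 + 31 + 31 + 30 + 31 + 30 + 31 + 31 + 28 + 31 + 30 + 31 + 30 + 31 + 31 + 30 + 31 + 30 + 8 = 628.
The subtraction is earlier − later, so the result is −628 → -628.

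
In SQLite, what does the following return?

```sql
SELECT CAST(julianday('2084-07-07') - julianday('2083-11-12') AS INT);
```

18 days remain in November 2083 after the 12th (30 − 12).
Full months from December 2083 through June 2084 contribute their day counts.
Then 7 days into July 2084.
Total: 18 + 31 + 31 + 29 + 31 + 30 + 31 + 30 + 7 = 238.

238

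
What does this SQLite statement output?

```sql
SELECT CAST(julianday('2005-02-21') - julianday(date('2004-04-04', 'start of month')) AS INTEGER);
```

326

`start of month` rewinds 2004-04-04 to 2004-04-01.
29 days remain in April 2004 after the 1st (30 − 1).
Full months from May 2004 through January 2005 contribute their day counts.
Then 21 days into February 2005.
Total: 29 + 31 + 30 + 31 + 31 + 30 + 31 + 30 + 31 + 31 + 21 = 326.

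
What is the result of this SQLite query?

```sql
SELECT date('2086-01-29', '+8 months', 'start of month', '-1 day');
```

2086-08-31

Adding +8 months to 2086-01-29 gives 2086-09-29.
`start of month` rewinds 2086-09-29 to 2086-09-01.
Going back 1 day from 2086-09-01 reaches 2086-08-31 (last day of August, 31 days).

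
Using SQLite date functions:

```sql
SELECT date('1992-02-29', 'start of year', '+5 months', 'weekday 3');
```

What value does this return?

`start of year` rewinds 1992-02-29 to 1992-01-01.
Adding +5 months to 1992-01-01 gives 1992-06-01.
`weekday 3` advances to the next Wednesday; 1992-06-01 is a Monday, so it moves forward to 1992-06-03.

1992-06-03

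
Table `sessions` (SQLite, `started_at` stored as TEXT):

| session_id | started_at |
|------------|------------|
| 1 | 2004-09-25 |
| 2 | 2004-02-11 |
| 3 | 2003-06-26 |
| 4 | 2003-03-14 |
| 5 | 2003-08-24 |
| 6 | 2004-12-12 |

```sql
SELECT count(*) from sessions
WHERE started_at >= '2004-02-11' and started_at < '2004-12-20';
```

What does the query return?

Rows in [2004-02-11, 2004-12-20): 2004-09-25, 2004-02-11, 2004-12-12 → 3 rows.

3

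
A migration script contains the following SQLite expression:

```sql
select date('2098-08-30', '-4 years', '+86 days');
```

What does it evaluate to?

Adding -4 years to 2098-08-30 gives 2094-08-30.
Applying '+86 days' to 2094-08-30: counting 86 days forward gives 2094-11-24.

2094-11-24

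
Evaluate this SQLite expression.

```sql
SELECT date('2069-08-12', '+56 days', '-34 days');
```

2069-09-03

Applying '+56 days' to 2069-08-12: counting 56 days forward gives 2069-10-07.
Going back 7 days from 2069-10-07 reaches 2069-09-30 (last day of September, 30 days).
Going back 27 days within September lands on 2069-09-03.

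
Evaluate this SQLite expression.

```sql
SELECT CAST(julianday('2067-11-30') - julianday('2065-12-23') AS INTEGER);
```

707

8 days remain in December 2065 after the 23rd (31 − 23).
Full months from January 2066 through October 2067 contribute their day counts.
Then 30 days into November 2067.
Total: 8 + 31 + 28 + 31 + 30 + 31 + 30 + 31 + 31 + 30 + 31 + 30 + 31 + 31 + 28 + 31 + 30 + 31 + 30 + 31 + 31 + 30 + 31 + 30 = 707.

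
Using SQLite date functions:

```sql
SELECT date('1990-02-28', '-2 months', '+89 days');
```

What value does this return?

1990-03-27

Adding -2 months to 1990-02-28 gives 1989-12-28.
Applying '+89 days' to 1989-12-28: counting 89 days forward gives 1990-03-27.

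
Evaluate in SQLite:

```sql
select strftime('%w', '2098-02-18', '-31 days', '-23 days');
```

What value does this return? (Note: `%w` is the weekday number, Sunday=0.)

4

First apply '-31 days', '-23 days': 2098-02-18 → 2097-12-26.
2097-12-26 is a Thursday; with Sunday=0 that is 4.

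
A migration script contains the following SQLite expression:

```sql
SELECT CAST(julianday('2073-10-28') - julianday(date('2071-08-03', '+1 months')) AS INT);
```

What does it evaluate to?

Adding +1 month to 2071-08-03 gives 2071-09-03.
27 days remain in September 2071 after the 3rd (30 − 3).
Full months from October 2071 through September 2073 contribute their day counts.
Then 28 days into October 2073.
Total: 27 + 31 + 30 + 31 + 31 + 29 + 31 + 30 + 31 + 30 + 31 + 31 + 30 + 31 + 30 + 31 + 31 + 28 + 31 + 30 + 31 + 30 + 31 + 31 + 30 + 28 = 786.

786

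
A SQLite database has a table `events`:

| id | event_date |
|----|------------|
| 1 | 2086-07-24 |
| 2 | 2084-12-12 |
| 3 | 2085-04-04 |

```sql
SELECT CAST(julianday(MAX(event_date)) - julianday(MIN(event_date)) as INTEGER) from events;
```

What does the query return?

MIN = 2084-12-12, MAX = 2086-07-24.
19 days remain in December 2084 after the 12th (31 − 12).
Full months from January 2085 through June 2086 contribute their day counts.
Then 24 days into July 2086.
Total: 19 + 31 + 28 + 31 + 30 + 31 + 30 + 31 + 31 + 30 + 31 + 30 + 31 + 31 + 28 + 31 + 30 + 31 + 30 + 24 = 589.

589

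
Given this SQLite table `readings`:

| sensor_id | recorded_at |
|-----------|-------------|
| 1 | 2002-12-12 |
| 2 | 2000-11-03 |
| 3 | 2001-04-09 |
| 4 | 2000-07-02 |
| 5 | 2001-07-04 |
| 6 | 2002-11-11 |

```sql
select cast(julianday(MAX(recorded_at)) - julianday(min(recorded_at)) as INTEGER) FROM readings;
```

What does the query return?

MIN = 2000-07-02, MAX = 2002-12-12.
29 days remain in July 2000 after the 2nd (31 − 2).
Full months from August 2000 through November 2002 contribute their day counts.
Then 12 days into December 2002.
Total: 29 + 31 + 30 + 31 + 30 + 31 + 31 + 28 + 31 + 30 + 31 + 30 + 31 + 31 + 30 + 31 + 30 + 31 + 31 + 28 + 31 + 30 + 31 + 30 + 31 + 31 + 30 + 31 + 30 + 12 = 893.

893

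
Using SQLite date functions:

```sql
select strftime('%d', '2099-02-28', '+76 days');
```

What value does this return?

15

First apply '+76 days': 2099-02-28 → 2099-05-15.
`%d` extracts the 2-digit day of month: 15.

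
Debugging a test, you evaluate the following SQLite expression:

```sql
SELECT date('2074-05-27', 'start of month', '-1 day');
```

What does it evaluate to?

2074-04-30

`start of month` rewinds 2074-05-27 to 2074-05-01.
Going back 1 day from 2074-05-01 reaches 2074-04-30 (last day of April, 30 days).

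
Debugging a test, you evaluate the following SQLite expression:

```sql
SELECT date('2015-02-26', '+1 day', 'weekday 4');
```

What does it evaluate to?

Advancing 1 more day within February lands on 2015-02-27.
`weekday 4` advances to the next Thursday; 2015-02-27 is a Friday, so it moves forward to 2015-03-05.

2015-03-05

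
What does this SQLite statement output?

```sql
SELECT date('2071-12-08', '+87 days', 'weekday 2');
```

Applying '+87 days' to 2071-12-08: counting 87 days forward gives 2072-03-04.
`weekday 2` advances to the next Tuesday; 2072-03-04 is a Friday, so it moves forward to 2072-03-08.

2072-03-08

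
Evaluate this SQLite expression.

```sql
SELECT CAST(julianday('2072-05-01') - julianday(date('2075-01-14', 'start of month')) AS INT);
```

-975

`start of month` rewinds 2075-01-14 to 2075-01-01.
30 days remain in May 2072 after the 1st (31 − 1).
Full months from June 2072 through December 2074 contribute their day counts.
Then 1 day into January 2075.
Total: 30 + 30 + 31 + 31 + 30 + 31 + 30 + 31 + 31 + 28 + 31 + 30 + 31 + 30 + 31 + 31 + 30 + 31 + 30 + 31 + 31 + 28 + 31 + 30 + 31 + 30 + 31 + 31 + 30 + 31 + 30 + 31 + 1 = 975.
The subtraction is earlier − later, so the result is −975 → -975.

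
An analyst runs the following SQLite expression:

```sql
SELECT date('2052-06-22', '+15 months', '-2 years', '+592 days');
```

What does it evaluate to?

2053-05-06

Adding +15 months to 2052-06-22 gives 2053-09-22.
Adding -2 years to 2053-09-22 gives 2051-09-22.
Applying '+592 days' to 2051-09-22: counting 592 days forward gives 2053-05-06.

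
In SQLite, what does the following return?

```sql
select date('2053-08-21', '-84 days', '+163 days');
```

Applying '-84 days' to 2053-08-21: counting 84 days back gives 2053-05-29.
Applying '+163 days' to 2053-05-29: counting 163 days forward gives 2053-11-08.

2053-11-08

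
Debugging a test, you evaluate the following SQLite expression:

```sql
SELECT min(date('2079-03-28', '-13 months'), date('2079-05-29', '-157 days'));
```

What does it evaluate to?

date('2079-03-28', '-13 months') → 2078-02-28.
date('2079-05-29', '-157 days') → 2078-12-23.
Earlier of the two is 2078-02-28.

2078-02-28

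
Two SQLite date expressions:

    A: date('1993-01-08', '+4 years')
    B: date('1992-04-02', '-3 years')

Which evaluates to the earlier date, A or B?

B

A = 1997-01-08.
B = 1989-04-02.
B is earlier.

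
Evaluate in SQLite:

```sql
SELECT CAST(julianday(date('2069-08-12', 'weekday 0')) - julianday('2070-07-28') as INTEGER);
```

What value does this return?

-344

`weekday 0` advances to the next Sunday; 2069-08-12 is a Monday, so it moves forward to 2069-08-18.
13 days remain in August 2069 after the 18th (31 − 18).
Full months from September 2069 through June 2070 contribute their day counts.
Then 28 days into July 2070.
Total: 13 + 30 + 31 + 30 + 31 + 31 + 28 + 31 + 30 + 31 + 30 + 28 = 344.
The subtraction is earlier − later, so the result is −344 → -344.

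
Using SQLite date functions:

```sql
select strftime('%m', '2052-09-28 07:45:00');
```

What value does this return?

09

`%m` extracts the 2-digit month (01-12): 09.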